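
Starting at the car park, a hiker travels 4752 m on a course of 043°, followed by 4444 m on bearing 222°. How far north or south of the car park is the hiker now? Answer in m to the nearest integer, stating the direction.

Leg 1 (043°, 4752 m): east 4752 sin 43° = 3240.86, north 4752 cos 43° = 3475.39
Leg 2 (222°, 4444 m): east 4444 sin 222° = -2973.62, north 4444 cos 222° = -3302.54
Net north component: 172.86 m.

173 m north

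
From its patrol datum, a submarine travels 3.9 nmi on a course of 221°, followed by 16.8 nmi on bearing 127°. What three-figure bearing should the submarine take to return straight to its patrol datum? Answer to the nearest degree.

320°

Leg 1 (221°, 3.9 nmi): east 3.9 sin 221° = -2.56, north 3.9 cos 221° = -2.94
Leg 2 (127°, 16.8 nmi): east 16.8 sin 127° = 13.42, north 16.8 cos 127° = -10.11
Net displacement: 10.86 east, -13.05 north. Direction back to start is (-10.86, 13.05): bearing = atan2(-10.86, 13.05) mod 360° = 320.25° ≈ 320°.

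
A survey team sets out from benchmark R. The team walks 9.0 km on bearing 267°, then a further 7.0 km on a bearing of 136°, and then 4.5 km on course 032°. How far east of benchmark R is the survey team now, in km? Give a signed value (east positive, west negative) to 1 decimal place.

Leg 1 (267°, 9.0 km): east 9.0 sin 267° = -8.99, north 9.0 cos 267° = -0.47
Leg 2 (136°, 7.0 km): east 7.0 sin 136° = 4.86, north 7.0 cos 136° = -5.04
Leg 3 (032°, 4.5 km): east 4.5 sin 32° = 2.38, north 4.5 cos 32° = 3.82
Net east component: -1.74 km.

-1.7 km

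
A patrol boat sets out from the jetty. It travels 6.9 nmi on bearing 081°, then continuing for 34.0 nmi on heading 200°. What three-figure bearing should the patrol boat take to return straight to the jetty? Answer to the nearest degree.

009°

Leg 1 (081°, 6.9 nmi): east 6.9 sin 81° = 6.82, north 6.9 cos 81° = 1.08
Leg 2 (200°, 34.0 nmi): east 34.0 sin 200° = -11.63, north 34.0 cos 200° = -31.95
Net displacement: -4.81 east, -30.87 north. Direction back to start is (4.81, 30.87): bearing = atan2(4.81, 30.87) mod 360° = 8.86° ≈ 009°.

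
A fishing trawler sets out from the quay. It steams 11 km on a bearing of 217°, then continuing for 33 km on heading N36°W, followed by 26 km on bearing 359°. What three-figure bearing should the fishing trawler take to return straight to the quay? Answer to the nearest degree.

Leg 1 (217°, 11 km): east 11 sin 217° = -6.62, north 11 cos 217° = -8.78
Leg 2 (N36°W, 33 km): east 33 sin 324° = -19.40, north 33 cos 324° = 26.70
Leg 3 (359°, 26 km): east 26 sin 359° = -0.45, north 26 cos 359° = 26.00
Net displacement: -26.47 east, 43.91 north. Direction back to start is (26.47, -43.91): bearing = atan2(26.47, -43.91) mod 360° = 148.92° ≈ 149°.

149°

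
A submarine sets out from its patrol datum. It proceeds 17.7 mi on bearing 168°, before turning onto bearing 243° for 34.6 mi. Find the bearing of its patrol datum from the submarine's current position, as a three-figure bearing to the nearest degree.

Leg 1 (168°, 17.7 mi): east 17.7 sin 168° = 3.68, north 17.7 cos 168° = -17.31
Leg 2 (243°, 34.6 mi): east 34.6 sin 243° = -30.83, north 34.6 cos 243° = -15.71
Net displacement: -27.15 east, -33.02 north. Direction back to start is (27.15, 33.02): bearing = atan2(27.15, 33.02) mod 360° = 39.43° ≈ 039°.

039°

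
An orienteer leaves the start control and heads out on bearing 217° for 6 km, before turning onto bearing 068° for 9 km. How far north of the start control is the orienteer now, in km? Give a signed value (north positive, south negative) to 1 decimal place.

-1.4 km

Leg 1 (217°, 6 km): east 6 sin 217° = -3.61, north 6 cos 217° = -4.79
Leg 2 (068°, 9 km): east 9 sin 68° = 8.34, north 9 cos 68° = 3.37
Net north component: -1.42 km.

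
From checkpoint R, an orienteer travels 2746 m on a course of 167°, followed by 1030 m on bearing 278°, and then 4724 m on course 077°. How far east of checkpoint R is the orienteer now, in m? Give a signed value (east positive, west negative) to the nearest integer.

4201 m

Leg 1 (167°, 2746 m): east 2746 sin 167° = 617.72, north 2746 cos 167° = -2675.62
Leg 2 (278°, 1030 m): east 1030 sin 278° = -1019.98, north 1030 cos 278° = 143.35
Leg 3 (077°, 4724 m): east 4724 sin 77° = 4602.92, north 4724 cos 77° = 1062.67
Net east component: 4200.66 m.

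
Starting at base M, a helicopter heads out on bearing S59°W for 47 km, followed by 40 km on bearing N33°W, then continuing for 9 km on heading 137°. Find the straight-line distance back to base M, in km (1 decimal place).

56.0 km

Leg 1 (S59°W, 47 km): east 47 sin 239° = -40.29, north 47 cos 239° = -24.21
Leg 2 (N33°W, 40 km): east 40 sin 327° = -21.79, north 40 cos 327° = 33.55
Leg 3 (137°, 9 km): east 9 sin 137° = 6.14, north 9 cos 137° = -6.58
Net: -55.93 east, 2.76 north. Distance = √((-55.93)² + (2.76)²) = 56.002 km.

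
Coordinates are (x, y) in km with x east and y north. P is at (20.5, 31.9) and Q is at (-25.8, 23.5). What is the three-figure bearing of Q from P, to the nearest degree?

260°

Δeast = -25.8 − 20.5 = -46.30; Δnorth = 23.5 − 31.9 = -8.40.
Bearing = atan2(Δeast, Δnorth) mod 360° = 259.72° ≈ 260°.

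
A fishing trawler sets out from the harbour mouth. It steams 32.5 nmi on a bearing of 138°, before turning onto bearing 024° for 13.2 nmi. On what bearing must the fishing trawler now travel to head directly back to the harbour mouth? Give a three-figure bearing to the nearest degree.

294°

Leg 1 (138°, 32.5 nmi): east 32.5 sin 138° = 21.75, north 32.5 cos 138° = -24.15
Leg 2 (024°, 13.2 nmi): east 13.2 sin 24° = 5.37, north 13.2 cos 24° = 12.06
Net displacement: 27.12 east, -12.09 north. Direction back to start is (-27.12, 12.09): bearing = atan2(-27.12, 12.09) mod 360° = 294.04° ≈ 294°.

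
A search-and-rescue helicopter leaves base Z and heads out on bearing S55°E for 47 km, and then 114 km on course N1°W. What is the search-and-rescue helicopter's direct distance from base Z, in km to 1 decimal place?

Leg 1 (S55°E, 47 km): east 47 sin 125° = 38.50, north 47 cos 125° = -26.96
Leg 2 (N1°W, 114 km): east 114 sin 359° = -1.99, north 114 cos 359° = 113.98
Net: 36.51 east, 87.02 north. Distance = √((36.51)² + (87.02)²) = 94.373 km.

94.4 km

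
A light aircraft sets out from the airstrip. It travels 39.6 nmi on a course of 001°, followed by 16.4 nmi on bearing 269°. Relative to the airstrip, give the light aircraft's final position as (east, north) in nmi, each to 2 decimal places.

Leg 1 (001°, 39.6 nmi): east 39.6 sin 1° = 0.69, north 39.6 cos 1° = 39.59
Leg 2 (269°, 16.4 nmi): east 16.4 sin 269° = -16.40, north 16.4 cos 269° = -0.29
Summing: -15.71 nmi east, 39.31 nmi north → (-15.71, 39.31).

(-15.71, 39.31)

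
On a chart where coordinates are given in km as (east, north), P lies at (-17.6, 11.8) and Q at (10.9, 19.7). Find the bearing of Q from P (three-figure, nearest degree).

Δeast = 10.9 − -17.6 = 28.50; Δnorth = 19.7 − 11.8 = 7.90.
Bearing = atan2(Δeast, Δnorth) mod 360° = 74.51° ≈ 075°.

075°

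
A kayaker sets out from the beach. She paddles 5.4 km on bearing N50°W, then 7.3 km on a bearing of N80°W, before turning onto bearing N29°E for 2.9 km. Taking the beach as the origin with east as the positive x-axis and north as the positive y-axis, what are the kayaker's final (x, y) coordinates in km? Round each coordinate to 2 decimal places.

(-9.92, 7.28)

Leg 1 (N50°W, 5.4 km): east 5.4 sin 310° = -4.14, north 5.4 cos 310° = 3.47
Leg 2 (N80°W, 7.3 km): east 7.3 sin 280° = -7.19, north 7.3 cos 280° = 1.27
Leg 3 (N29°E, 2.9 km): east 2.9 sin 29° = 1.41, north 2.9 cos 29° = 2.54
Summing: -9.92 km east, 7.28 km north → (-9.92, 7.28).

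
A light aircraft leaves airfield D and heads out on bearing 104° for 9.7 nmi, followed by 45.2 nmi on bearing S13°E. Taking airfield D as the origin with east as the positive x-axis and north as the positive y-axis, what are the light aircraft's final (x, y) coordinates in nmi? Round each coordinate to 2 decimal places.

(19.58, -46.39)

Leg 1 (104°, 9.7 nmi): east 9.7 sin 104° = 9.41, north 9.7 cos 104° = -2.35
Leg 2 (S13°E, 45.2 nmi): east 45.2 sin 167° = 10.17, north 45.2 cos 167° = -44.04
Summing: 19.58 nmi east, -46.39 nmi north → (19.58, -46.39).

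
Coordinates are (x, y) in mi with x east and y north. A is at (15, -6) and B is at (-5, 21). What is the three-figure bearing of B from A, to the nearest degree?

Δeast = -5 − 15 = -20.00; Δnorth = 21 − -6 = 27.00.
Bearing = atan2(Δeast, Δnorth) mod 360° = 323.47° ≈ 323°.

323°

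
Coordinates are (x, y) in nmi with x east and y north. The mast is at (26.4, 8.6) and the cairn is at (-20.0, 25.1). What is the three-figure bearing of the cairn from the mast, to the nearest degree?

290°

Δeast = -20.0 − 26.4 = -46.40; Δnorth = 25.1 − 8.6 = 16.50.
Bearing = atan2(Δeast, Δnorth) mod 360° = 289.58° ≈ 290°.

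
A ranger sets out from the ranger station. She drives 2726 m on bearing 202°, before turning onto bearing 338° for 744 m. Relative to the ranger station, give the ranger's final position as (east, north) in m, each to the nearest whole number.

Leg 1 (202°, 2726 m): east 2726 sin 202° = -1021.18, north 2726 cos 202° = -2527.50
Leg 2 (338°, 744 m): east 744 sin 338° = -278.71, north 744 cos 338° = 689.82
Summing: -1299.88 m east, -1837.68 m north → (-1300, -1838).

(-1300, -1838)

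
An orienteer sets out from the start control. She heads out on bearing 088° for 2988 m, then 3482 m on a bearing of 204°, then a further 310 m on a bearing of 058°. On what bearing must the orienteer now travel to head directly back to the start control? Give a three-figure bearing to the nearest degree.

328°

Leg 1 (088°, 2988 m): east 2988 sin 88° = 2986.18, north 2988 cos 88° = 104.28
Leg 2 (204°, 3482 m): east 3482 sin 204° = -1416.26, north 3482 cos 204° = -3180.97
Leg 3 (058°, 310 m): east 310 sin 58° = 262.89, north 310 cos 58° = 164.27
Net displacement: 1832.82 east, -2912.41 north. Direction back to start is (-1832.82, 2912.41): bearing = atan2(-1832.82, 2912.41) mod 360° = 327.82° ≈ 328°.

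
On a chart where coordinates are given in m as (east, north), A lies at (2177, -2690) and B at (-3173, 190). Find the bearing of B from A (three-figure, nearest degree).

298°

Δeast = -3173 − 2177 = -5350.00; Δnorth = 190 − -2690 = 2880.00.
Bearing = atan2(Δeast, Δnorth) mod 360° = 298.29° ≈ 298°.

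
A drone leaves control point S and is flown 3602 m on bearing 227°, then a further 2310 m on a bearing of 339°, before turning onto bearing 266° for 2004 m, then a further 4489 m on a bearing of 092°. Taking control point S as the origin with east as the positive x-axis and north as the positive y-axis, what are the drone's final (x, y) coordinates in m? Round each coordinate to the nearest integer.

Leg 1 (227°, 3602 m): east 3602 sin 227° = -2634.34, north 3602 cos 227° = -2456.56
Leg 2 (339°, 2310 m): east 2310 sin 339° = -827.83, north 2310 cos 339° = 2156.57
Leg 3 (266°, 2004 m): east 2004 sin 266° = -1999.12, north 2004 cos 266° = -139.79
Leg 4 (092°, 4489 m): east 4489 sin 92° = 4486.27, north 4489 cos 92° = -156.66
Summing: -975.02 m east, -596.44 m north → (-975, -596).

(-975, -596)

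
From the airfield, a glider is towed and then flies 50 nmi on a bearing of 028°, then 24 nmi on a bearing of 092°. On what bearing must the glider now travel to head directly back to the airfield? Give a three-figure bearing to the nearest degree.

228°

Leg 1 (028°, 50 nmi): east 50 sin 28° = 23.47, north 50 cos 28° = 44.15
Leg 2 (092°, 24 nmi): east 24 sin 92° = 23.99, north 24 cos 92° = -0.84
Net displacement: 47.46 east, 43.31 north. Direction back to start is (-47.46, -43.31): bearing = atan2(-47.46, -43.31) mod 360° = 227.62° ≈ 228°.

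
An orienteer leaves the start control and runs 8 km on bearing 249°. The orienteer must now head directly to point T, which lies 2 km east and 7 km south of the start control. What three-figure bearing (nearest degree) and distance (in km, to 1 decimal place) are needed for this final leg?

Leg 1 (249°, 8 km): east 8 sin 249° = -7.47, north 8 cos 249° = -2.87
Current position: (-7.47, -2.87). Target: (2, -7). Remaining: Δeast = 9.47, Δnorth = -4.13.
Bearing = atan2(9.47, -4.13) mod 360° = 113.58°; distance = √((9.47)² + (-4.13)²) = 10.331 km.

114°, 10.3 km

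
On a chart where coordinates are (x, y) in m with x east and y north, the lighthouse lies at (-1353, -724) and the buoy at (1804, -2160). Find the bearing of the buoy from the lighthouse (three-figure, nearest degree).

114°

Δeast = 1804 − -1353 = 3157.00; Δnorth = -2160 − -724 = -1436.00.
Bearing = atan2(Δeast, Δnorth) mod 360° = 114.46° ≈ 114°.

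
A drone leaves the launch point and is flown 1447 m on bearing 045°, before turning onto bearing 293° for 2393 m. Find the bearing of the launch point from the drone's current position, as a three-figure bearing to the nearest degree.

149°

Leg 1 (045°, 1447 m): east 1447 sin 45° = 1023.18, north 1447 cos 45° = 1023.18
Leg 2 (293°, 2393 m): east 2393 sin 293° = -2202.77, north 2393 cos 293° = 935.02
Net displacement: -1179.58 east, 1958.20 north. Direction back to start is (1179.58, -1958.20): bearing = atan2(1179.58, -1958.20) mod 360° = 148.94° ≈ 149°.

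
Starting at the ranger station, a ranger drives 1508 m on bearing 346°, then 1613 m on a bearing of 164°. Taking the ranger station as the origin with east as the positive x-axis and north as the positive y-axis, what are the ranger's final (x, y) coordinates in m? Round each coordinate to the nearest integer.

Leg 1 (346°, 1508 m): east 1508 sin 346° = -364.82, north 1508 cos 346° = 1463.21
Leg 2 (164°, 1613 m): east 1613 sin 164° = 444.60, north 1613 cos 164° = -1550.52
Summing: 79.78 m east, -87.31 m north → (80, -87).

(80, -87)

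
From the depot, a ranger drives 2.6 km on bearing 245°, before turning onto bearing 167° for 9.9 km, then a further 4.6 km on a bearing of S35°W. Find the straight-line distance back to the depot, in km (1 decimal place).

Leg 1 (245°, 2.6 km): east 2.6 sin 245° = -2.36, north 2.6 cos 245° = -1.10
Leg 2 (167°, 9.9 km): east 9.9 sin 167° = 2.23, north 9.9 cos 167° = -9.65
Leg 3 (S35°W, 4.6 km): east 4.6 sin 215° = -2.64, north 4.6 cos 215° = -3.77
Net: -2.77 east, -14.51 north. Distance = √((-2.77)² + (-14.51)²) = 14.775 km.

14.8 km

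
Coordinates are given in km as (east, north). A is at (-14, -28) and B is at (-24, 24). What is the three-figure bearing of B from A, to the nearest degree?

349°

Δeast = -24 − -14 = -10.00; Δnorth = 24 − -28 = 52.00.
Bearing = atan2(Δeast, Δnorth) mod 360° = 349.11° ≈ 349°.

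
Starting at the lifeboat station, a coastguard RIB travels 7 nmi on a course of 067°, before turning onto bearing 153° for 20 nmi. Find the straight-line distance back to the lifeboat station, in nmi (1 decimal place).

21.6 nmi

Leg 1 (067°, 7 nmi): east 7 sin 67° = 6.44, north 7 cos 67° = 2.74
Leg 2 (153°, 20 nmi): east 20 sin 153° = 9.08, north 20 cos 153° = -17.82
Net: 15.52 east, -15.09 north. Distance = √((15.52)² + (-15.09)²) = 21.646 nmi.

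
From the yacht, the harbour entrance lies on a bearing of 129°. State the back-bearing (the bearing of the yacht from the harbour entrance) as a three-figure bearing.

309°

Back-bearing = 129° + 180° = 309°.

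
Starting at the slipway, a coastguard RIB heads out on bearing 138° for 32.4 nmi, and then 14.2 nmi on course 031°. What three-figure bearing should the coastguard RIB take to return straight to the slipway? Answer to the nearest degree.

292°

Leg 1 (138°, 32.4 nmi): east 32.4 sin 138° = 21.68, north 32.4 cos 138° = -24.08
Leg 2 (031°, 14.2 nmi): east 14.2 sin 31° = 7.31, north 14.2 cos 31° = 12.17
Net displacement: 28.99 east, -11.91 north. Direction back to start is (-28.99, 11.91): bearing = atan2(-28.99, 11.91) mod 360° = 292.33° ≈ 292°.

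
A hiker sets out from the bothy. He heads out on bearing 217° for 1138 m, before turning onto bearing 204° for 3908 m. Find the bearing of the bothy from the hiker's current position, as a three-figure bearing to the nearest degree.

027°

Leg 1 (217°, 1138 m): east 1138 sin 217° = -684.87, north 1138 cos 217° = -908.85
Leg 2 (204°, 3908 m): east 3908 sin 204° = -1589.53, north 3908 cos 204° = -3570.14
Net displacement: -2274.39 east, -4478.98 north. Direction back to start is (2274.39, 4478.98): bearing = atan2(2274.39, 4478.98) mod 360° = 26.92° ≈ 027°.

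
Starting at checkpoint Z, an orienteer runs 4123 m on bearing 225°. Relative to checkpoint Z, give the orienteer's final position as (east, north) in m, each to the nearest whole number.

Leg 1 (225°, 4123 m): east 4123 sin 225° = -2915.40, north 4123 cos 225° = -2915.40
Summing: -2915.40 m east, -2915.40 m north → (-2915, -2915).

(-2915, -2915)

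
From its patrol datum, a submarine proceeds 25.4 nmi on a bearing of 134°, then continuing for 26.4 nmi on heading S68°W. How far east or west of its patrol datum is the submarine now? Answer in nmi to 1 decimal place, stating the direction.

Leg 1 (134°, 25.4 nmi): east 25.4 sin 134° = 18.27, north 25.4 cos 134° = -17.64
Leg 2 (S68°W, 26.4 nmi): east 26.4 sin 248° = -24.48, north 26.4 cos 248° = -9.89
Net east component: -6.21 nmi.

6.2 nmi west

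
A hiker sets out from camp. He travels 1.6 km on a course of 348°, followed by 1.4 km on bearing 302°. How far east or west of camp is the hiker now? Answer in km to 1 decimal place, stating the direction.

1.5 km west

Leg 1 (348°, 1.6 km): east 1.6 sin 348° = -0.33, north 1.6 cos 348° = 1.57
Leg 2 (302°, 1.4 km): east 1.4 sin 302° = -1.19, north 1.4 cos 302° = 0.74
Net east component: -1.52 km.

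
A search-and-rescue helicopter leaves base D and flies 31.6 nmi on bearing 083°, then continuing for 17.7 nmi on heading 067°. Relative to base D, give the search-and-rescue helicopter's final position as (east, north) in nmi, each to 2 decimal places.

(47.66, 10.77)

Leg 1 (083°, 31.6 nmi): east 31.6 sin 83° = 31.36, north 31.6 cos 83° = 3.85
Leg 2 (067°, 17.7 nmi): east 17.7 sin 67° = 16.29, north 17.7 cos 67° = 6.92
Summing: 47.66 nmi east, 10.77 nmi north → (47.66, 10.77).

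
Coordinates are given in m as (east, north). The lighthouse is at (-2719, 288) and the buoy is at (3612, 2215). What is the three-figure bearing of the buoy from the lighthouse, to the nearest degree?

Δeast = 3612 − -2719 = 6331.00; Δnorth = 2215 − 288 = 1927.00.
Bearing = atan2(Δeast, Δnorth) mod 360° = 73.07° ≈ 073°.

073°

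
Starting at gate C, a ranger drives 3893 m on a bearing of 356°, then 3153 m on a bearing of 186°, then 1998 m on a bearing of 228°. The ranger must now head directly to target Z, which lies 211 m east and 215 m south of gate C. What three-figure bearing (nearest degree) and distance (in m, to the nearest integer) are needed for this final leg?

Leg 1 (356°, 3893 m): east 3893 sin 356° = -271.56, north 3893 cos 356° = 3883.52
Leg 2 (186°, 3153 m): east 3153 sin 186° = -329.58, north 3153 cos 186° = -3135.73
Leg 3 (228°, 1998 m): east 1998 sin 228° = -1484.80, north 1998 cos 228° = -1336.92
Current position: (-2085.94, -589.13). Target: (211, -215). Remaining: Δeast = 2296.94, Δnorth = 374.13.
Bearing = atan2(2296.94, 374.13) mod 360° = 80.75°; distance = √((2296.94)² + (374.13)²) = 2327.214 m.

081°, 2327 m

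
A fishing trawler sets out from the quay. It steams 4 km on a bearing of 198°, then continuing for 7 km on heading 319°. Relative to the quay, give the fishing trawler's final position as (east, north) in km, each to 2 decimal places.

Leg 1 (198°, 4 km): east 4 sin 198° = -1.24, north 4 cos 198° = -3.80
Leg 2 (319°, 7 km): east 7 sin 319° = -4.59, north 7 cos 319° = 5.28
Summing: -5.83 km east, 1.48 km north → (-5.83, 1.48).

(-5.83, 1.48)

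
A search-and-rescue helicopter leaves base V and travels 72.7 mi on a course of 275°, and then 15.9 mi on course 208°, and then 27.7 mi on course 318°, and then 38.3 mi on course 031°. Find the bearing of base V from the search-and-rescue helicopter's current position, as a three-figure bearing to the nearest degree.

120°

Leg 1 (275°, 72.7 mi): east 72.7 sin 275° = -72.42, north 72.7 cos 275° = 6.34
Leg 2 (208°, 15.9 mi): east 15.9 sin 208° = -7.46, north 15.9 cos 208° = -14.04
Leg 3 (318°, 27.7 mi): east 27.7 sin 318° = -18.53, north 27.7 cos 318° = 20.59
Leg 4 (031°, 38.3 mi): east 38.3 sin 31° = 19.73, north 38.3 cos 31° = 32.83
Net displacement: -78.70 east, 45.71 north. Direction back to start is (78.70, -45.71): bearing = atan2(78.70, -45.71) mod 360° = 120.15° ≈ 120°.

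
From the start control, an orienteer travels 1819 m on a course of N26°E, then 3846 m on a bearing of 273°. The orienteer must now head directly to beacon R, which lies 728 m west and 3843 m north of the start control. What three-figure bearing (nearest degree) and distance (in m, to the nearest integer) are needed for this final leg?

Leg 1 (N26°E, 1819 m): east 1819 sin 26° = 797.40, north 1819 cos 26° = 1634.91
Leg 2 (273°, 3846 m): east 3846 sin 273° = -3840.73, north 3846 cos 273° = 201.28
Current position: (-3043.33, 1836.19). Target: (-728, 3843). Remaining: Δeast = 2315.33, Δnorth = 2006.81.
Bearing = atan2(2315.33, 2006.81) mod 360° = 49.08°; distance = √((2315.33)² + (2006.81)²) = 3063.992 m.

049°, 3064 m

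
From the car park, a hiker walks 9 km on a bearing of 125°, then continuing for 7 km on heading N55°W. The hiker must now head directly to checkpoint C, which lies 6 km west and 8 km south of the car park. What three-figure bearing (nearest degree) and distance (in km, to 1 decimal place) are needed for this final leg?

228°, 10.3 km

Leg 1 (125°, 9 km): east 9 sin 125° = 7.37, north 9 cos 125° = -5.16
Leg 2 (N55°W, 7 km): east 7 sin 305° = -5.73, north 7 cos 305° = 4.02
Current position: (1.64, -1.15). Target: (-6, -8). Remaining: Δeast = -7.64, Δnorth = -6.85.
Bearing = atan2(-7.64, -6.85) mod 360° = 228.10°; distance = √((-7.64)² + (-6.85)²) = 10.262 km.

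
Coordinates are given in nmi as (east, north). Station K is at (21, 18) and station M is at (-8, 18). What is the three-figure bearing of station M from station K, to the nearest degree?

Δeast = -8 − 21 = -29.00; Δnorth = 18 − 18 = 0.00.
Bearing = atan2(Δeast, Δnorth) mod 360° = 270.00° ≈ 270°.

270°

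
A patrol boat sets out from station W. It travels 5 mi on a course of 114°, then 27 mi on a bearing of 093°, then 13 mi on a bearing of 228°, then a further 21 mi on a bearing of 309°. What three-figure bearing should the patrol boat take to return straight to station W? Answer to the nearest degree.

259°

Leg 1 (114°, 5 mi): east 5 sin 114° = 4.57, north 5 cos 114° = -2.03
Leg 2 (093°, 27 mi): east 27 sin 93° = 26.96, north 27 cos 93° = -1.41
Leg 3 (228°, 13 mi): east 13 sin 228° = -9.66, north 13 cos 228° = -8.70
Leg 4 (309°, 21 mi): east 21 sin 309° = -16.32, north 21 cos 309° = 13.22
Net displacement: 5.55 east, 1.07 north. Direction back to start is (-5.55, -1.07): bearing = atan2(-5.55, -1.07) mod 360° = 259.08° ≈ 259°.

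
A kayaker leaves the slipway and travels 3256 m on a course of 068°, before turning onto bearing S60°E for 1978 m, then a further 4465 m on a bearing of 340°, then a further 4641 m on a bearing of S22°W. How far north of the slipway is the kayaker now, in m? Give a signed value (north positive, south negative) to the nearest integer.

123 m

Leg 1 (068°, 3256 m): east 3256 sin 68° = 3018.91, north 3256 cos 68° = 1219.72
Leg 2 (S60°E, 1978 m): east 1978 sin 120° = 1713.00, north 1978 cos 120° = -989.00
Leg 3 (340°, 4465 m): east 4465 sin 340° = -1527.12, north 4465 cos 340° = 4195.73
Leg 4 (S22°W, 4641 m): east 4641 sin 202° = -1738.55, north 4641 cos 202° = -4303.06
Net north component: 123.39 m.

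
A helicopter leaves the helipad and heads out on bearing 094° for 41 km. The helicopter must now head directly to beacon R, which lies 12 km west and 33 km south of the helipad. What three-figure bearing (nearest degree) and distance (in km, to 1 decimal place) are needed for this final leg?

Leg 1 (094°, 41 km): east 41 sin 94° = 40.90, north 41 cos 94° = -2.86
Current position: (40.90, -2.86). Target: (-12, -33). Remaining: Δeast = -52.90, Δnorth = -30.14.
Bearing = atan2(-52.90, -30.14) mod 360° = 240.33°; distance = √((-52.90)² + (-30.14)²) = 60.884 km.

240°, 60.9 km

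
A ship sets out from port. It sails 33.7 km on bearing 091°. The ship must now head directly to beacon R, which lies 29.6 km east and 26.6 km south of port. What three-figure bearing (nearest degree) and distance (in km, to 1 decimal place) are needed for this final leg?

189°, 26.3 km

Leg 1 (091°, 33.7 km): east 33.7 sin 91° = 33.69, north 33.7 cos 91° = -0.59
Current position: (33.69, -0.59). Target: (29.6, -26.6). Remaining: Δeast = -4.09, Δnorth = -26.01.
Bearing = atan2(-4.09, -26.01) mod 360° = 188.95°; distance = √((-4.09)² + (-26.01)²) = 26.332 km.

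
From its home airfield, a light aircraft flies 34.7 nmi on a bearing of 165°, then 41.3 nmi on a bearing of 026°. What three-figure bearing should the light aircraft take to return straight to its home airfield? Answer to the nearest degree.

Leg 1 (165°, 34.7 nmi): east 34.7 sin 165° = 8.98, north 34.7 cos 165° = -33.52
Leg 2 (026°, 41.3 nmi): east 41.3 sin 26° = 18.10, north 41.3 cos 26° = 37.12
Net displacement: 27.09 east, 3.60 north. Direction back to start is (-27.09, -3.60): bearing = atan2(-27.09, -3.60) mod 360° = 262.42° ≈ 262°.

262°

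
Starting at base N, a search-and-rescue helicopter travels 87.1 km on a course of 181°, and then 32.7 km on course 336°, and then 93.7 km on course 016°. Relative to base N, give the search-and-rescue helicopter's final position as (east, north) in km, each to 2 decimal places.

(11.01, 32.86)

Leg 1 (181°, 87.1 km): east 87.1 sin 181° = -1.52, north 87.1 cos 181° = -87.09
Leg 2 (336°, 32.7 km): east 32.7 sin 336° = -13.30, north 32.7 cos 336° = 29.87
Leg 3 (016°, 93.7 km): east 93.7 sin 16° = 25.83, north 93.7 cos 16° = 90.07
Summing: 11.01 km east, 32.86 km north → (11.01, 32.86).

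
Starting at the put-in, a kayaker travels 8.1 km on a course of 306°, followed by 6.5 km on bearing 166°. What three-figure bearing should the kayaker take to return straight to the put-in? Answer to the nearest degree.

073°

Leg 1 (306°, 8.1 km): east 8.1 sin 306° = -6.55, north 8.1 cos 306° = 4.76
Leg 2 (166°, 6.5 km): east 6.5 sin 166° = 1.57, north 6.5 cos 166° = -6.31
Net displacement: -4.98 east, -1.55 north. Direction back to start is (4.98, 1.55): bearing = atan2(4.98, 1.55) mod 360° = 72.76° ≈ 073°.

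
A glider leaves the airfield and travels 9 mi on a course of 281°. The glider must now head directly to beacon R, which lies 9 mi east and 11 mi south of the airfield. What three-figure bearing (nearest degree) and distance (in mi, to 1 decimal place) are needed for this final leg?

125°, 21.9 mi

Leg 1 (281°, 9 mi): east 9 sin 281° = -8.83, north 9 cos 281° = 1.72
Current position: (-8.83, 1.72). Target: (9, -11). Remaining: Δeast = 17.83, Δnorth = -12.72.
Bearing = atan2(17.83, -12.72) mod 360° = 125.49°; distance = √((17.83)² + (-12.72)²) = 21.904 mi.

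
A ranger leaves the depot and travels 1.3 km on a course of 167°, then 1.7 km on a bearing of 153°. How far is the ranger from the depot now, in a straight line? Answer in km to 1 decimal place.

Leg 1 (167°, 1.3 km): east 1.3 sin 167° = 0.29, north 1.3 cos 167° = -1.27
Leg 2 (153°, 1.7 km): east 1.7 sin 153° = 0.77, north 1.7 cos 153° = -1.51
Net: 1.06 east, -2.78 north. Distance = √((1.06)² + (-2.78)²) = 2.978 km.

3.0 km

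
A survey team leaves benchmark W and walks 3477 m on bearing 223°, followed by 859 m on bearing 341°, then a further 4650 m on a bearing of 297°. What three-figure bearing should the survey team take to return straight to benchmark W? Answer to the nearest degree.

093°

Leg 1 (223°, 3477 m): east 3477 sin 223° = -2371.31, north 3477 cos 223° = -2542.92
Leg 2 (341°, 859 m): east 859 sin 341° = -279.66, north 859 cos 341° = 812.20
Leg 3 (297°, 4650 m): east 4650 sin 297° = -4143.18, north 4650 cos 297° = 2111.06
Net displacement: -6794.15 east, 380.34 north. Direction back to start is (6794.15, -380.34): bearing = atan2(6794.15, -380.34) mod 360° = 93.20° ≈ 093°.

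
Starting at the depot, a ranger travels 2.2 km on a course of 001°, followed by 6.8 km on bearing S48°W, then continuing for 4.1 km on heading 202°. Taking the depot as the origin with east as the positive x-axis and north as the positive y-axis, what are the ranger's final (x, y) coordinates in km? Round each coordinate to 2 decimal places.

Leg 1 (001°, 2.2 km): east 2.2 sin 1° = 0.04, north 2.2 cos 1° = 2.20
Leg 2 (S48°W, 6.8 km): east 6.8 sin 228° = -5.05, north 6.8 cos 228° = -4.55
Leg 3 (202°, 4.1 km): east 4.1 sin 202° = -1.54, north 4.1 cos 202° = -3.80
Summing: -6.55 km east, -6.15 km north → (-6.55, -6.15).

(-6.55, -6.15)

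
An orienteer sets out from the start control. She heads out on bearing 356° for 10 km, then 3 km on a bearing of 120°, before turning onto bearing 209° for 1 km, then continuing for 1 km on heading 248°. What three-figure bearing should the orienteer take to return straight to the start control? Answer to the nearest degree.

Leg 1 (356°, 10 km): east 10 sin 356° = -0.70, north 10 cos 356° = 9.98
Leg 2 (120°, 3 km): east 3 sin 120° = 2.60, north 3 cos 120° = -1.50
Leg 3 (209°, 1 km): east 1 sin 209° = -0.48, north 1 cos 209° = -0.87
Leg 4 (248°, 1 km): east 1 sin 248° = -0.93, north 1 cos 248° = -0.37
Net displacement: 0.49 east, 7.23 north. Direction back to start is (-0.49, -7.23): bearing = atan2(-0.49, -7.23) mod 360° = 183.87° ≈ 184°.

184°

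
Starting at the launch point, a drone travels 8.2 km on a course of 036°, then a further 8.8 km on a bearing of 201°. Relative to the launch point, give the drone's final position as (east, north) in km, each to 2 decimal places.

(1.67, -1.58)

Leg 1 (036°, 8.2 km): east 8.2 sin 36° = 4.82, north 8.2 cos 36° = 6.63
Leg 2 (201°, 8.8 km): east 8.8 sin 201° = -3.15, north 8.8 cos 201° = -8.22
Summing: 1.67 km east, -1.58 km north → (1.67, -1.58).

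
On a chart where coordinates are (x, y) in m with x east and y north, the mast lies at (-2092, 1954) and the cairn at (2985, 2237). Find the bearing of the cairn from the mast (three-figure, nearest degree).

Δeast = 2985 − -2092 = 5077.00; Δnorth = 2237 − 1954 = 283.00.
Bearing = atan2(Δeast, Δnorth) mod 360° = 86.81° ≈ 087°.

087°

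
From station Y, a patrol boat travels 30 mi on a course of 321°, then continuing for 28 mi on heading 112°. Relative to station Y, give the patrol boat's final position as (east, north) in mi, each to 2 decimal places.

(7.08, 12.83)

Leg 1 (321°, 30 mi): east 30 sin 321° = -18.88, north 30 cos 321° = 23.31
Leg 2 (112°, 28 mi): east 28 sin 112° = 25.96, north 28 cos 112° = -10.49
Summing: 7.08 mi east, 12.83 mi north → (7.08, 12.83).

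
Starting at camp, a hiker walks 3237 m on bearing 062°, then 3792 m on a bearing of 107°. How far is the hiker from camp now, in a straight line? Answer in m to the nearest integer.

6497 m

Leg 1 (062°, 3237 m): east 3237 sin 62° = 2858.10, north 3237 cos 62° = 1519.68
Leg 2 (107°, 3792 m): east 3792 sin 107° = 3626.31, north 3792 cos 107° = -1108.67
Net: 6484.41 east, 411.01 north. Distance = √((6484.41)² + (411.01)²) = 6497.421 m.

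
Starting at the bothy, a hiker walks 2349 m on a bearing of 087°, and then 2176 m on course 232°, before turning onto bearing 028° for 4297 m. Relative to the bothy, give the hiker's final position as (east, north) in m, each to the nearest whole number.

Leg 1 (087°, 2349 m): east 2349 sin 87° = 2345.78, north 2349 cos 87° = 122.94
Leg 2 (232°, 2176 m): east 2176 sin 232° = -1714.71, north 2176 cos 232° = -1339.68
Leg 3 (028°, 4297 m): east 4297 sin 28° = 2017.32, north 4297 cos 28° = 3794.03
Summing: 2648.39 m east, 2577.28 m north → (2648, 2577).

(2648, 2577)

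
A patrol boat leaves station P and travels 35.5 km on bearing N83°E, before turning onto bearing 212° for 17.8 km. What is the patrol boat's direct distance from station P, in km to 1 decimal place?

Leg 1 (N83°E, 35.5 km): east 35.5 sin 83° = 35.24, north 35.5 cos 83° = 4.33
Leg 2 (212°, 17.8 km): east 17.8 sin 212° = -9.43, north 17.8 cos 212° = -15.10
Net: 25.80 east, -10.77 north. Distance = √((25.80)² + (-10.77)²) = 27.960 km.

28.0 km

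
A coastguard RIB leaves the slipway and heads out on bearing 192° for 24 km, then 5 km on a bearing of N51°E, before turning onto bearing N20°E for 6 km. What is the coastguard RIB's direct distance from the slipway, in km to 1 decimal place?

14.7 km

Leg 1 (192°, 24 km): east 24 sin 192° = -4.99, north 24 cos 192° = -23.48
Leg 2 (N51°E, 5 km): east 5 sin 51° = 3.89, north 5 cos 51° = 3.15
Leg 3 (N20°E, 6 km): east 6 sin 20° = 2.05, north 6 cos 20° = 5.64
Net: 0.95 east, -14.69 north. Distance = √((0.95)² + (-14.69)²) = 14.721 km.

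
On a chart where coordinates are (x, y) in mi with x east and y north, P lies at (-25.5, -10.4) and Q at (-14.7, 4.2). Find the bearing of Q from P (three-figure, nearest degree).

Δeast = -14.7 − -25.5 = 10.80; Δnorth = 4.2 − -10.4 = 14.60.
Bearing = atan2(Δeast, Δnorth) mod 360° = 36.49° ≈ 036°.

036°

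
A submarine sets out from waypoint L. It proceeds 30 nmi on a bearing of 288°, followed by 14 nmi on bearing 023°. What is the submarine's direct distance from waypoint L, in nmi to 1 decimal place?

32.0 nmi

Leg 1 (288°, 30 nmi): east 30 sin 288° = -28.53, north 30 cos 288° = 9.27
Leg 2 (023°, 14 nmi): east 14 sin 23° = 5.47, north 14 cos 23° = 12.89
Net: -23.06 east, 22.16 north. Distance = √((-23.06)² + (22.16)²) = 31.981 nmi.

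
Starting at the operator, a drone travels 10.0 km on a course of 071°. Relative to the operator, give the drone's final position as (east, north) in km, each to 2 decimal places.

Leg 1 (071°, 10.0 km): east 10.0 sin 71° = 9.46, north 10.0 cos 71° = 3.26
Summing: 9.46 km east, 3.26 km north → (9.46, 3.26).

(9.46, 3.26)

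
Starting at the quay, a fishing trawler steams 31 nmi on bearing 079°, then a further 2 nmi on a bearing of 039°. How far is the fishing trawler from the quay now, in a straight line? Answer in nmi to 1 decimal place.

32.6 nmi

Leg 1 (079°, 31 nmi): east 31 sin 79° = 30.43, north 31 cos 79° = 5.92
Leg 2 (039°, 2 nmi): east 2 sin 39° = 1.26, north 2 cos 39° = 1.55
Net: 31.69 east, 7.47 north. Distance = √((31.69)² + (7.47)²) = 32.557 nmi.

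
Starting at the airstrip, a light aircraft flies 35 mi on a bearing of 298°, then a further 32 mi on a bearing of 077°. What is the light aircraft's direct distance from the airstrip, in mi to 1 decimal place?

Leg 1 (298°, 35 mi): east 35 sin 298° = -30.90, north 35 cos 298° = 16.43
Leg 2 (077°, 32 mi): east 32 sin 77° = 31.18, north 32 cos 77° = 7.20
Net: 0.28 east, 23.63 north. Distance = √((0.28)² + (23.63)²) = 23.632 mi.

23.6 mi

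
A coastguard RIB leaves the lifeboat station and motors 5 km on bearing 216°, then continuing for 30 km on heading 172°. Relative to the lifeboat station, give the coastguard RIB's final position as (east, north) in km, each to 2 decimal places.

Leg 1 (216°, 5 km): east 5 sin 216° = -2.94, north 5 cos 216° = -4.05
Leg 2 (172°, 30 km): east 30 sin 172° = 4.18, north 30 cos 172° = -29.71
Summing: 1.24 km east, -33.75 km north → (1.24, -33.75).

(1.24, -33.75)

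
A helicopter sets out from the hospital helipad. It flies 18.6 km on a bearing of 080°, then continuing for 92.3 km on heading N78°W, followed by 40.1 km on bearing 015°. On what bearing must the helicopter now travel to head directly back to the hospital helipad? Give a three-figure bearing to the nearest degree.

135°

Leg 1 (080°, 18.6 km): east 18.6 sin 80° = 18.32, north 18.6 cos 80° = 3.23
Leg 2 (N78°W, 92.3 km): east 92.3 sin 282° = -90.28, north 92.3 cos 282° = 19.19
Leg 3 (015°, 40.1 km): east 40.1 sin 15° = 10.38, north 40.1 cos 15° = 38.73
Net displacement: -61.59 east, 61.15 north. Direction back to start is (61.59, -61.15): bearing = atan2(61.59, -61.15) mod 360° = 134.80° ≈ 135°.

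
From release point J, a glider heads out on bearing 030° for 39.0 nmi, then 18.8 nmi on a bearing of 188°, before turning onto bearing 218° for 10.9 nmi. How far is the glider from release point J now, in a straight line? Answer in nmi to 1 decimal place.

12.1 nmi

Leg 1 (030°, 39.0 nmi): east 39.0 sin 30° = 19.50, north 39.0 cos 30° = 33.77
Leg 2 (188°, 18.8 nmi): east 18.8 sin 188° = -2.62, north 18.8 cos 188° = -18.62
Leg 3 (218°, 10.9 nmi): east 10.9 sin 218° = -6.71, north 10.9 cos 218° = -8.59
Net: 10.17 east, 6.57 north. Distance = √((10.17)² + (6.57)²) = 12.109 nmi.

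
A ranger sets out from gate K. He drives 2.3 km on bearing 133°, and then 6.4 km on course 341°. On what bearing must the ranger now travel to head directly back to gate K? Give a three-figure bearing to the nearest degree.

175°

Leg 1 (133°, 2.3 km): east 2.3 sin 133° = 1.68, north 2.3 cos 133° = -1.57
Leg 2 (341°, 6.4 km): east 6.4 sin 341° = -2.08, north 6.4 cos 341° = 6.05
Net displacement: -0.40 east, 4.48 north. Direction back to start is (0.40, -4.48): bearing = atan2(0.40, -4.48) mod 360° = 174.88° ≈ 175°.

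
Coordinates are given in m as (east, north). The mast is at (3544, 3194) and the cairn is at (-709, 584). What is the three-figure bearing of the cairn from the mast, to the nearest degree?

238°

Δeast = -709 − 3544 = -4253.00; Δnorth = 584 − 3194 = -2610.00.
Bearing = atan2(Δeast, Δnorth) mod 360° = 238.46° ≈ 238°.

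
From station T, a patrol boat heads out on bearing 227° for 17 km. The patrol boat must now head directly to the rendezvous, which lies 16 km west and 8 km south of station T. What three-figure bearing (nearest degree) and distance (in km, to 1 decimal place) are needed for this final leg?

Leg 1 (227°, 17 km): east 17 sin 227° = -12.43, north 17 cos 227° = -11.59
Current position: (-12.43, -11.59). Target: (-16, -8). Remaining: Δeast = -3.57, Δnorth = 3.59.
Bearing = atan2(-3.57, 3.59) mod 360° = 315.22°; distance = √((-3.57)² + (3.59)²) = 5.064 km.

315°, 5.1 km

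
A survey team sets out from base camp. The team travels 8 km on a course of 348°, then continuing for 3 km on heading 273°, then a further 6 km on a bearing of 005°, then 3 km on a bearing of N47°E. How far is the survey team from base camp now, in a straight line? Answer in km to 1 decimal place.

Leg 1 (348°, 8 km): east 8 sin 348° = -1.66, north 8 cos 348° = 7.83
Leg 2 (273°, 3 km): east 3 sin 273° = -3.00, north 3 cos 273° = 0.16
Leg 3 (005°, 6 km): east 6 sin 5° = 0.52, north 6 cos 5° = 5.98
Leg 4 (N47°E, 3 km): east 3 sin 47° = 2.19, north 3 cos 47° = 2.05
Net: -1.94 east, 16.01 north. Distance = √((-1.94)² + (16.01)²) = 16.123 km.

16.1 km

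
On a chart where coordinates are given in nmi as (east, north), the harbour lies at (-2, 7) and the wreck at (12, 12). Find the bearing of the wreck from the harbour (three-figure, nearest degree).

070°

Δeast = 12 − -2 = 14.00; Δnorth = 12 − 7 = 5.00.
Bearing = atan2(Δeast, Δnorth) mod 360° = 70.35° ≈ 070°.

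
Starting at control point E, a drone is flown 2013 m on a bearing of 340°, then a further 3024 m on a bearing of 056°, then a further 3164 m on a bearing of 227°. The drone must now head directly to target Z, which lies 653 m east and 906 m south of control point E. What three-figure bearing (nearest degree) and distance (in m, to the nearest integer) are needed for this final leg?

Leg 1 (340°, 2013 m): east 2013 sin 340° = -688.49, north 2013 cos 340° = 1891.60
Leg 2 (056°, 3024 m): east 3024 sin 56° = 2507.01, north 3024 cos 56° = 1691.00
Leg 3 (227°, 3164 m): east 3164 sin 227° = -2314.00, north 3164 cos 227° = -2157.84
Current position: (-495.48, 1424.76). Target: (653, -906). Remaining: Δeast = 1148.48, Δnorth = -2330.76.
Bearing = atan2(1148.48, -2330.76) mod 360° = 153.77°; distance = √((1148.48)² + (-2330.76)²) = 2598.353 m.

154°, 2598 m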